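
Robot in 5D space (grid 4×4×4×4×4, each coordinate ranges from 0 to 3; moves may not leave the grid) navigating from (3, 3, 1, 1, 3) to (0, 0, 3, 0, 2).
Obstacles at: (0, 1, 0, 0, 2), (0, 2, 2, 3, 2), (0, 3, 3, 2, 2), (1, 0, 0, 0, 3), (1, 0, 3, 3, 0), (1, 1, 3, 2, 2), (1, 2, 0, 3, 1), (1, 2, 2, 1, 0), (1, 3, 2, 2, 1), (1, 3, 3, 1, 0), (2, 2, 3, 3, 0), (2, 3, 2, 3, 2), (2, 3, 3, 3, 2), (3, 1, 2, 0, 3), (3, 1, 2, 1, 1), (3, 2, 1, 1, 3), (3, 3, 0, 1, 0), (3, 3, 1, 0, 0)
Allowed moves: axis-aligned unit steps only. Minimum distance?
10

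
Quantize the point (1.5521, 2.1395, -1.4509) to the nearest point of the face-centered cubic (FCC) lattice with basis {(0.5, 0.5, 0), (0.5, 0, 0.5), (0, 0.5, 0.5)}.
(1.5, 2, -1.5)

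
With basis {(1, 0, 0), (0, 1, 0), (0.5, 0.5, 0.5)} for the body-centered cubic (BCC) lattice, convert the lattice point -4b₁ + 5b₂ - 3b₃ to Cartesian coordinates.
(-5.5, 3.5, -1.5)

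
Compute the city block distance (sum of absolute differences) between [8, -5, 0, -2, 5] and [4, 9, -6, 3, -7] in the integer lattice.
41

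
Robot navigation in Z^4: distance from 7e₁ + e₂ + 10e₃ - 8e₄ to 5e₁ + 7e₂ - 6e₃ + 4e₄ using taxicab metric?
36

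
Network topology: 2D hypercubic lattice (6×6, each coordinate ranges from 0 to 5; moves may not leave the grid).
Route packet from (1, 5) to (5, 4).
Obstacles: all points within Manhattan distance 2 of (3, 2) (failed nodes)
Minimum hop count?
5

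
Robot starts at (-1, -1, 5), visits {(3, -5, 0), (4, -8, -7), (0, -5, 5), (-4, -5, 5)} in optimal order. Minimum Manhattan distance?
30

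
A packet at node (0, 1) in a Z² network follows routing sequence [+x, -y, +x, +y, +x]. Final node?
(3, 1)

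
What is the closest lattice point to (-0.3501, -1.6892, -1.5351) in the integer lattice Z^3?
(0, -2, -2)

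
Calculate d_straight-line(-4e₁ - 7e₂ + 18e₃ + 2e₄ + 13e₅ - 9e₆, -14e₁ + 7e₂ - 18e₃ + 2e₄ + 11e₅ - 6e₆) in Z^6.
40.0625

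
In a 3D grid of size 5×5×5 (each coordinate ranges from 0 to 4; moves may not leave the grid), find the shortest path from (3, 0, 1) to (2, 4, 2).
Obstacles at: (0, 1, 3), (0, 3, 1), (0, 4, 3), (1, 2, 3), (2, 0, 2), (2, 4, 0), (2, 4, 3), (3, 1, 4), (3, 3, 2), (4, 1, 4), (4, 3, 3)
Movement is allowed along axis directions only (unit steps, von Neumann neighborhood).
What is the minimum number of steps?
6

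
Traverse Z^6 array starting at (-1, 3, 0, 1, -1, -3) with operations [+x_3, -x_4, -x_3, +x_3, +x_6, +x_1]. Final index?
(0, 3, 1, 0, -1, -2)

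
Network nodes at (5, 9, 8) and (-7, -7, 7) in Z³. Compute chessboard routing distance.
16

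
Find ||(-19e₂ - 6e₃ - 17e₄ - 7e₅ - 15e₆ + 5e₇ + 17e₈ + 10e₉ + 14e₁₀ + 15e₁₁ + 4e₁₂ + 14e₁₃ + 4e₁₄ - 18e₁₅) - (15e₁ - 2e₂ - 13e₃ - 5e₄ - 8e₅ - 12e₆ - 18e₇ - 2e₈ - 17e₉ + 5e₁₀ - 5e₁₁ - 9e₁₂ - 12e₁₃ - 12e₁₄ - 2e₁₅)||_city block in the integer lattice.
224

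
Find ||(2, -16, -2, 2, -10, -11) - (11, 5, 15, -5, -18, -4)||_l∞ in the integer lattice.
21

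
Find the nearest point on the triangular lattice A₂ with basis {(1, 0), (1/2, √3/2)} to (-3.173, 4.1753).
(-3.5, 4.33)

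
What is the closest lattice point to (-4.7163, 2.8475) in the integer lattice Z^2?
(-5, 3)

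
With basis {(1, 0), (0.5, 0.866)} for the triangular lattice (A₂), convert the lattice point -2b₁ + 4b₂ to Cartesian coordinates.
(0, 3.464)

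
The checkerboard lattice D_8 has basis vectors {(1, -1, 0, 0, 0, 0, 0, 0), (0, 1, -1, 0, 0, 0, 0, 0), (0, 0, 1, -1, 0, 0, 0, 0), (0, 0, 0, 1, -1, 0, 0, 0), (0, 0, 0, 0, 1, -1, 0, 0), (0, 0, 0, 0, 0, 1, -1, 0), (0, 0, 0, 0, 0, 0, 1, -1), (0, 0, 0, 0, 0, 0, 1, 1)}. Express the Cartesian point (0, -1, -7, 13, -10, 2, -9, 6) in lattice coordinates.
-b₂ - 8b₃ + 5b₄ - 5b₅ - 3b₆ - 9b₇ - 3b₈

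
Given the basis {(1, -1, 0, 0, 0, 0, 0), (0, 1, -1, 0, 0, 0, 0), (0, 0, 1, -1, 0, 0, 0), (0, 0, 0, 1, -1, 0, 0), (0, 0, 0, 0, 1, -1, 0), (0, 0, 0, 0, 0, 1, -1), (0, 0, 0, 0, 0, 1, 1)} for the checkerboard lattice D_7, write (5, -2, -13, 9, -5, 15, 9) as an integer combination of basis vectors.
5b₁ + 3b₂ - 10b₃ - b₄ - 6b₅ + 9b₇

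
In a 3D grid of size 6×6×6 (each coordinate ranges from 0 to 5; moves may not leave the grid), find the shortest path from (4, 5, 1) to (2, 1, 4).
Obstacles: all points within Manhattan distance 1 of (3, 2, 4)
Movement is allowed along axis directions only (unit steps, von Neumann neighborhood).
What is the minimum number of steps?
9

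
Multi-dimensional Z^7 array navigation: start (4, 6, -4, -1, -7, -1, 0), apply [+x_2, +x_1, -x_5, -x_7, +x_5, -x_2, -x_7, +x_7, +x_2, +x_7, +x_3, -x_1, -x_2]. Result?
(4, 6, -3, -1, -7, -1, 0)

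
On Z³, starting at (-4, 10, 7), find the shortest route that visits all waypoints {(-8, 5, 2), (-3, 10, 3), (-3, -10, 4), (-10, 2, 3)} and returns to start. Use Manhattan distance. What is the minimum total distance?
66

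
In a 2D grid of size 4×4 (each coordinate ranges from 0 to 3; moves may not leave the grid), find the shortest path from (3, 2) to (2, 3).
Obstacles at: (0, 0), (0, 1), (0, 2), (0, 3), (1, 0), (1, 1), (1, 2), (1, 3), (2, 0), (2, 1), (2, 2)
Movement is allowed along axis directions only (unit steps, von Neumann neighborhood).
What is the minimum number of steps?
2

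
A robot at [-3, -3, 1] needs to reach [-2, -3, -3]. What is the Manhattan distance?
5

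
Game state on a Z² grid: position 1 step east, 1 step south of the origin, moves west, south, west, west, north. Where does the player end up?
(-2, -1)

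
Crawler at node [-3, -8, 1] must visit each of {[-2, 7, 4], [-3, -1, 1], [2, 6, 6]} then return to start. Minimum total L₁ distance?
50
(one optimal route: (-3, -8, 1) → (-2, 7, 4) → (2, 6, 6) → (-3, -1, 1) → (-3, -8, 1))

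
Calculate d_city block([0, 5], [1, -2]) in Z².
8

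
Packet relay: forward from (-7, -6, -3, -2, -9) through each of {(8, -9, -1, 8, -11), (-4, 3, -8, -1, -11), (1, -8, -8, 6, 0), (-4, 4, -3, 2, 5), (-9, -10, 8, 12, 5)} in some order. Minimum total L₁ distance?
151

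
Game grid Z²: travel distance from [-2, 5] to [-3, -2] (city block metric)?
8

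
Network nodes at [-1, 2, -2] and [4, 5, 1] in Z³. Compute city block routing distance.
11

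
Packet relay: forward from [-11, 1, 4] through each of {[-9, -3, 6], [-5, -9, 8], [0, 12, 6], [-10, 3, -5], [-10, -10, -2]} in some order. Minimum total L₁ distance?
80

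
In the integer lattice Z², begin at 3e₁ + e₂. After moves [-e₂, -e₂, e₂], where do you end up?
(3, 0)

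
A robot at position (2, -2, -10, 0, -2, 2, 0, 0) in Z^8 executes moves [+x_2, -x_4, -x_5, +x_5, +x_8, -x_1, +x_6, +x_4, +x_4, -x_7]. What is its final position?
(1, -1, -10, 1, -2, 3, -1, 1)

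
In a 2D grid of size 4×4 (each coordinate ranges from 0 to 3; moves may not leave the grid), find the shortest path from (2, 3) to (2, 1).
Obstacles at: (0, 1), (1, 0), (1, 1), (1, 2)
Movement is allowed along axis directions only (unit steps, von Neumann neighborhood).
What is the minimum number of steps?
2
(one shortest path: (2, 3) → (2, 2) → (2, 1))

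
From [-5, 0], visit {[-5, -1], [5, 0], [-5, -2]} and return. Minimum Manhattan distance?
24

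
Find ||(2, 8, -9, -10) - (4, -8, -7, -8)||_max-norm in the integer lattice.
16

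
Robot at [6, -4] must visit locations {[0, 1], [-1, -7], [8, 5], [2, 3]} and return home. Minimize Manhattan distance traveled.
42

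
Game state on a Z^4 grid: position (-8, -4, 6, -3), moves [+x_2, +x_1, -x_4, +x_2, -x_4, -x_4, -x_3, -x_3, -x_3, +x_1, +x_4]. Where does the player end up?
(-6, -2, 3, -5)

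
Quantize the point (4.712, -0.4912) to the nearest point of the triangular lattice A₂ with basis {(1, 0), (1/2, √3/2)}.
(4.5, -0.866)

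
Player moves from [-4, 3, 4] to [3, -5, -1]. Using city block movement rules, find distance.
20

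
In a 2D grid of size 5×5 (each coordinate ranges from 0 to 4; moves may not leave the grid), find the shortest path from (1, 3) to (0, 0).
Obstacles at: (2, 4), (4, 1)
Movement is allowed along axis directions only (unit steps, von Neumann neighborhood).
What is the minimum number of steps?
4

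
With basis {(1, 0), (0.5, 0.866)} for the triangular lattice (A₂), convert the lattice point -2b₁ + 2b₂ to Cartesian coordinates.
(-1, 1.732)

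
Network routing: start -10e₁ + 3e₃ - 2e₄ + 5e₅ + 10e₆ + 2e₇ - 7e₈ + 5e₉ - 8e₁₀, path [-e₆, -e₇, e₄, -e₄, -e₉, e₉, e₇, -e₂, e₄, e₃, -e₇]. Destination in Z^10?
(-10, -1, 4, -1, 5, 9, 1, -7, 5, -8)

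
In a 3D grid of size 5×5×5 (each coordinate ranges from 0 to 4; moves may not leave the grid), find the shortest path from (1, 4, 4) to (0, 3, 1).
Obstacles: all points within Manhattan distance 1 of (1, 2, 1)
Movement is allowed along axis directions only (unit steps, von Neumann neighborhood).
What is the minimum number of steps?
5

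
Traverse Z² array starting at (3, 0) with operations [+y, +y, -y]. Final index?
(3, 1)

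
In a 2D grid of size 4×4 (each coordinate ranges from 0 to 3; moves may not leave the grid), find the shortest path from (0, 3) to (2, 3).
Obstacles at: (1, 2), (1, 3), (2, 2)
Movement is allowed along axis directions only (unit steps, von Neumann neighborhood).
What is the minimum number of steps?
8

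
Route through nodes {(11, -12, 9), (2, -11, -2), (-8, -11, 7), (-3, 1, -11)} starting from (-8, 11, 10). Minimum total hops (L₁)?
94
(one optimal route: (-8, 11, 10) → (-8, -11, 7) → (11, -12, 9) → (2, -11, -2) → (-3, 1, -11))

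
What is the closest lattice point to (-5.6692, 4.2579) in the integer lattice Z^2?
(-6, 4)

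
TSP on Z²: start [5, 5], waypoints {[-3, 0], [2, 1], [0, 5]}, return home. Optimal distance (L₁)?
26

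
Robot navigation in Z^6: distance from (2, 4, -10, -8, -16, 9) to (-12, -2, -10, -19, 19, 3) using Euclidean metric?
40.1746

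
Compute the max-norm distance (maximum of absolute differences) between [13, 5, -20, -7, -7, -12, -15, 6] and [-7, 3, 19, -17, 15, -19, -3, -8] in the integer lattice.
39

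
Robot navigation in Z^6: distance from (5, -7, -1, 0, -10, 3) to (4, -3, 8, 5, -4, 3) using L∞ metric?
9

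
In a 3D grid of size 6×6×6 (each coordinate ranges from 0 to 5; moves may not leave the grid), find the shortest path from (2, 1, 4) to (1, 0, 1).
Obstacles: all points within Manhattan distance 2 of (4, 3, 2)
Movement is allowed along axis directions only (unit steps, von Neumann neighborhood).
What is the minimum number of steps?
5
(one shortest path: (2, 1, 4) → (1, 1, 4) → (1, 0, 4) → (1, 0, 3) → (1, 0, 2) → (1, 0, 1))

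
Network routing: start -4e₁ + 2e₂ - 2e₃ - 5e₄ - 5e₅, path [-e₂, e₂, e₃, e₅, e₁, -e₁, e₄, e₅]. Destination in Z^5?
(-4, 2, -1, -4, -3)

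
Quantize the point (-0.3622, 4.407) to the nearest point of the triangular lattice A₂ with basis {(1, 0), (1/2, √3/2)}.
(-0.5, 4.33)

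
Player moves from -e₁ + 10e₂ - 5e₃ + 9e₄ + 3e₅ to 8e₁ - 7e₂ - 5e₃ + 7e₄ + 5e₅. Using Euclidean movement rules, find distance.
19.4422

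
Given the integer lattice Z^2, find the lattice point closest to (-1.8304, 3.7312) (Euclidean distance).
(-2, 4)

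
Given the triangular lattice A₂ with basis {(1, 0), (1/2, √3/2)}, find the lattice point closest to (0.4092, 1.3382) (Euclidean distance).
(0.5, 0.866)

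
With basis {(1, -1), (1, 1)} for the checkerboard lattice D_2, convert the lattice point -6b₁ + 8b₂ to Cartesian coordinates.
(2, 14)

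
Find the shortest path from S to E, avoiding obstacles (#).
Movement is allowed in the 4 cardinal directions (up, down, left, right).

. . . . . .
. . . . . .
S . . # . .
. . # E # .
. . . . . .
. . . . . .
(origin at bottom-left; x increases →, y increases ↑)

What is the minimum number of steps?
6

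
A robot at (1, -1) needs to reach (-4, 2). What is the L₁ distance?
8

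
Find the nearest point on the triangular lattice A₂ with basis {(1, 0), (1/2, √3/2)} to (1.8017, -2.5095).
(1.5, -2.598)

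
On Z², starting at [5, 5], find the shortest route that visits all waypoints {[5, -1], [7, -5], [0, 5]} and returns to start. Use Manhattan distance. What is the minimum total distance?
34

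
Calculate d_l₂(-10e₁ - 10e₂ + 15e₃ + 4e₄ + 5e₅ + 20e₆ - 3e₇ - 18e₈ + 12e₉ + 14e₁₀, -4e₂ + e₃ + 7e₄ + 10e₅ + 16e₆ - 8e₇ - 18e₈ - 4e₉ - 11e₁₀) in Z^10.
35.8887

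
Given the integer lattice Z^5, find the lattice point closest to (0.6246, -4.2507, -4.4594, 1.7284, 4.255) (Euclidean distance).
(1, -4, -4, 2, 4)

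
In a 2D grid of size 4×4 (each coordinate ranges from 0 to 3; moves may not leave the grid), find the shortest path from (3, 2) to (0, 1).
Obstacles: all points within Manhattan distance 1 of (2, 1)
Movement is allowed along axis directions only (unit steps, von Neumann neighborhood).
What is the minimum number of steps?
6
(one shortest path: (3, 2) → (3, 3) → (2, 3) → (1, 3) → (0, 3) → (0, 2) → (0, 1))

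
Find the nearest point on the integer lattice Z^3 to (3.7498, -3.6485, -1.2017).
(4, -4, -1)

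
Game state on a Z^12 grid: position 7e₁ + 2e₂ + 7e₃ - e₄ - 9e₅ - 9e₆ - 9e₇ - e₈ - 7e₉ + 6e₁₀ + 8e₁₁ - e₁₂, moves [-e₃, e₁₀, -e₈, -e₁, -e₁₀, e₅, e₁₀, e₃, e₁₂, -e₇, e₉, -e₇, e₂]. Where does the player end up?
(6, 3, 7, -1, -8, -9, -11, -2, -6, 7, 8, 0)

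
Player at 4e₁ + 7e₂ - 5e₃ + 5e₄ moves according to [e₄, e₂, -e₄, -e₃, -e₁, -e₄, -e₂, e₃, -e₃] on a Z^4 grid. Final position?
(3, 7, -6, 4)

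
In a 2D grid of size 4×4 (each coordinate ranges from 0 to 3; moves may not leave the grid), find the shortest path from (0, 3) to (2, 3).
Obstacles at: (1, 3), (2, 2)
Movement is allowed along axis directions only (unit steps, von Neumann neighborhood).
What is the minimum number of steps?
8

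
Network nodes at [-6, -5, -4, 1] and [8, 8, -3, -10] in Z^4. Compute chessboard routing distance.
14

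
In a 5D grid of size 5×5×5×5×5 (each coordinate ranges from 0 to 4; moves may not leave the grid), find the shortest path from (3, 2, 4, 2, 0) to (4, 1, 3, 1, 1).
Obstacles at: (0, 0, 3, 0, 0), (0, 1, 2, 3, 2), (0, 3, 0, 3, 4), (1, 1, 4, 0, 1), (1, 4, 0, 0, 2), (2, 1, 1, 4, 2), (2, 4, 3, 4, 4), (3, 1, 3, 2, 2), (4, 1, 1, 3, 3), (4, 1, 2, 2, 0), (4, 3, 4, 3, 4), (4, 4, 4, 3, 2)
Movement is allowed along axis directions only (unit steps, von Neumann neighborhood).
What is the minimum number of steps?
5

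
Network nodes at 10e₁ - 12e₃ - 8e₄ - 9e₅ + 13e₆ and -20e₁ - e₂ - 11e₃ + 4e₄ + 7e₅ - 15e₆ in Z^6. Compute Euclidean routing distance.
45.6727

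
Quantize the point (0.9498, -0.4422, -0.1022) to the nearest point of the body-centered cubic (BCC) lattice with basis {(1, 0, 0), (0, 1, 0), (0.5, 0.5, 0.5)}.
(1, 0, 0)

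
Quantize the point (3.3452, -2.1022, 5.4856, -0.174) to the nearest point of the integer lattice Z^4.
(3, -2, 5, 0)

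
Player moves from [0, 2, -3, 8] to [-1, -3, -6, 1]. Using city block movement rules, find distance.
16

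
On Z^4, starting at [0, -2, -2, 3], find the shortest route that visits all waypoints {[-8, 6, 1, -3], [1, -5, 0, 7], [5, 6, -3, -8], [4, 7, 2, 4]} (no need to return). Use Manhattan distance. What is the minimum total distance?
71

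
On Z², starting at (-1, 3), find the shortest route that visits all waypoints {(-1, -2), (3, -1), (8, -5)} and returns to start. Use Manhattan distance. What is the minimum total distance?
34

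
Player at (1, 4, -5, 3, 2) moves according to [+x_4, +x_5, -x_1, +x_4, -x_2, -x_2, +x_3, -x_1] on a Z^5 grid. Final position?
(-1, 2, -4, 5, 3)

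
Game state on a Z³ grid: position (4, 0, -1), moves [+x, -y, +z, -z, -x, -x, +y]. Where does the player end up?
(3, 0, -1)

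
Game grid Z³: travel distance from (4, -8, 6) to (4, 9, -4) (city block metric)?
27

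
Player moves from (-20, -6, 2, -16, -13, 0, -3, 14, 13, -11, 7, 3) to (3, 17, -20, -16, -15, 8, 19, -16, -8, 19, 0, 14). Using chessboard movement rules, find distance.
30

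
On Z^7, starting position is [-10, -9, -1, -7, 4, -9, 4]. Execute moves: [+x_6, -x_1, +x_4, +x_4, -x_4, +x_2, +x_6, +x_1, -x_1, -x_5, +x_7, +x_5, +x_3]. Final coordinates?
(-11, -8, 0, -6, 4, -7, 5)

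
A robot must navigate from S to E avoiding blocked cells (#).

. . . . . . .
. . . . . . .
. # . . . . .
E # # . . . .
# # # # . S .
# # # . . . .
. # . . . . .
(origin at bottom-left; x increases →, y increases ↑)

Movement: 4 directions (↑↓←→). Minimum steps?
10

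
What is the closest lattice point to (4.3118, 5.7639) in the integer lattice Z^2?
(4, 6)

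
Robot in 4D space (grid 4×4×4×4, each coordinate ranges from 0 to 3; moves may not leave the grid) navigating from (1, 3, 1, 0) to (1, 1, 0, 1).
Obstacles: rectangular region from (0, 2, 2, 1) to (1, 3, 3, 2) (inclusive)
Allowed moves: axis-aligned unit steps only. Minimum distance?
4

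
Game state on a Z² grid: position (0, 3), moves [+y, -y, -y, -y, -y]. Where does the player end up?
(0, 0)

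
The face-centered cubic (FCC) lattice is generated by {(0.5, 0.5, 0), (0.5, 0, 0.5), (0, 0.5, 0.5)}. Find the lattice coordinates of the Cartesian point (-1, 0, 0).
-b₁ - b₂ + b₃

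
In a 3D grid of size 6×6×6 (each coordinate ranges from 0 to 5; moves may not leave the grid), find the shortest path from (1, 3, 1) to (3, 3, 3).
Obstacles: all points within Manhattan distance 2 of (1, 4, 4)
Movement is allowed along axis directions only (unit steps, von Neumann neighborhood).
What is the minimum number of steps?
4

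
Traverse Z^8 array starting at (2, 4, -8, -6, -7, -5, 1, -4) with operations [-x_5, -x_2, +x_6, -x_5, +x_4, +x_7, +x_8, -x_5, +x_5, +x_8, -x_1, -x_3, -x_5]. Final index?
(1, 3, -9, -5, -10, -4, 2, -2)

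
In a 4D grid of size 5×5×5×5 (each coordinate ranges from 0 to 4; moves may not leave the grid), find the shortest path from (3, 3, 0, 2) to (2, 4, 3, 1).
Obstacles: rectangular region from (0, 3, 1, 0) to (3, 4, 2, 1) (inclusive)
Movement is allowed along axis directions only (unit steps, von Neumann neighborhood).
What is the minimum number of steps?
6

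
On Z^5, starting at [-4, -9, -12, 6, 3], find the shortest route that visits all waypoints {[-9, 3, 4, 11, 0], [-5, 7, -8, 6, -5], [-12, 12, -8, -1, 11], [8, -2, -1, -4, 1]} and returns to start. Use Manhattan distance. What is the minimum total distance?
196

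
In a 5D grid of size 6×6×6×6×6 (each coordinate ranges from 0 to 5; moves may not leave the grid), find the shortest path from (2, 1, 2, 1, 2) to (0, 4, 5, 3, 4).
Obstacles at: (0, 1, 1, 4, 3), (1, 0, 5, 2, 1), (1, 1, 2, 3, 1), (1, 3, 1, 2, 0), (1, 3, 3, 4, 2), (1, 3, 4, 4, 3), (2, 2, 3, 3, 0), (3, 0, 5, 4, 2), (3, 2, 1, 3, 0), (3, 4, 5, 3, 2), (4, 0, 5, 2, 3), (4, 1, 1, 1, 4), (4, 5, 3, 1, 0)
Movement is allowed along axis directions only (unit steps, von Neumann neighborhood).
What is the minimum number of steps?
12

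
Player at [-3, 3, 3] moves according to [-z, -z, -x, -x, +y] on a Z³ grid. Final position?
(-5, 4, 1)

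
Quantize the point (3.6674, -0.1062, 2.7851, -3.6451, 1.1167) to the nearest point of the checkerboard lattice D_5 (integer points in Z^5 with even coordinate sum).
(4, 0, 3, -4, 1)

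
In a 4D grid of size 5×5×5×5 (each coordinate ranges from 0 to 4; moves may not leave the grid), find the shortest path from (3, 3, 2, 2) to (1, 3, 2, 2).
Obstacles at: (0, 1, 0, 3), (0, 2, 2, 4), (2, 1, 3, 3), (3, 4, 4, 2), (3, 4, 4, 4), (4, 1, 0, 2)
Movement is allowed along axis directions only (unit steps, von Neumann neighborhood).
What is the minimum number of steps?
2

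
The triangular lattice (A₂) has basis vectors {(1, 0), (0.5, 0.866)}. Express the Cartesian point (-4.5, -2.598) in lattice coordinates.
-3b₁ - 3b₂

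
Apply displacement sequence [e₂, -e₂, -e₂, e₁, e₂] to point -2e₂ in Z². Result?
(1, -2)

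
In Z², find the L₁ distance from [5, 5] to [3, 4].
3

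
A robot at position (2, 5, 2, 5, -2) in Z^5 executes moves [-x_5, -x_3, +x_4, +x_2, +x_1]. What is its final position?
(3, 6, 1, 6, -3)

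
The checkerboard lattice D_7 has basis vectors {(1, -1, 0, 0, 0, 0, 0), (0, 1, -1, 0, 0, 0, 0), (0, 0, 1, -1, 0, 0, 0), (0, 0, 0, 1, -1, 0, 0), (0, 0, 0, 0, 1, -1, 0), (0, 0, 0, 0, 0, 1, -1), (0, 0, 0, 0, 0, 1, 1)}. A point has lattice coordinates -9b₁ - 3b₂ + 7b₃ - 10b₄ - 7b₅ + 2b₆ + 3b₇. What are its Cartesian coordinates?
(-9, 6, 10, -17, 3, 12, 1)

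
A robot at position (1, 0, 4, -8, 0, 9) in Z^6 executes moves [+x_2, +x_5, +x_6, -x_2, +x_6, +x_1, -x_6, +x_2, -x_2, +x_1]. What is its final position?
(3, 0, 4, -8, 1, 10)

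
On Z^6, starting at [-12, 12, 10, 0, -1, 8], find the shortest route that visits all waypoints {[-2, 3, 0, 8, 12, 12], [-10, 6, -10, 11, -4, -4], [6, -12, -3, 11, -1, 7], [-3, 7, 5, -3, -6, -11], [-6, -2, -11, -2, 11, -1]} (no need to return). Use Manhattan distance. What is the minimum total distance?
227
(one optimal route: (-12, 12, 10, 0, -1, 8) → (-3, 7, 5, -3, -6, -11) → (-10, 6, -10, 11, -4, -4) → (-6, -2, -11, -2, 11, -1) → (-2, 3, 0, 8, 12, 12) → (6, -12, -3, 11, -1, 7))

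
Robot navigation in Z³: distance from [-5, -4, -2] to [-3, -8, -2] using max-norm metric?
4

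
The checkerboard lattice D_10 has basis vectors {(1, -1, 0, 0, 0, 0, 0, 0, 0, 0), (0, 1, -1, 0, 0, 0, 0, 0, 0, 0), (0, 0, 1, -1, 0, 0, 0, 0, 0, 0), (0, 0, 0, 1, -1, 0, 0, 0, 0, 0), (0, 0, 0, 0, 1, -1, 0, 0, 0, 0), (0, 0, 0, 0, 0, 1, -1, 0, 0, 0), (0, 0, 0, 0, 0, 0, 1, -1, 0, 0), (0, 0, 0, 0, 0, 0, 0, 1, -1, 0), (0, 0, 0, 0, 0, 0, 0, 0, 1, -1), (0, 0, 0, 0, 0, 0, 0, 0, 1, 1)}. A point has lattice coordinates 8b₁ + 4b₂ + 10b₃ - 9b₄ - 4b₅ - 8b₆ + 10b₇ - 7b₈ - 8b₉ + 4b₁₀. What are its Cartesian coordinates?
(8, -4, 6, -19, 5, -4, 18, -17, 3, 12)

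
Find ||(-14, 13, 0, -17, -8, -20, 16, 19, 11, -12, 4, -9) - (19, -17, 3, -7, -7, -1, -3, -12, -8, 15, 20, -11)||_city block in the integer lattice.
210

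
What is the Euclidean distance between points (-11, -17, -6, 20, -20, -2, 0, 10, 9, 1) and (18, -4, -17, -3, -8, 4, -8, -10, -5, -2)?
50.0899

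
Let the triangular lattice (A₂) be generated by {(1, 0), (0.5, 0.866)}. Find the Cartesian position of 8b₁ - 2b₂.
(7, -1.732)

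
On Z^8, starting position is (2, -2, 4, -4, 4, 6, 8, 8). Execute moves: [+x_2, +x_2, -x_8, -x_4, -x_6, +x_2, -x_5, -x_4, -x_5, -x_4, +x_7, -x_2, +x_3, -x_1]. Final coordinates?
(1, 0, 5, -7, 2, 5, 9, 7)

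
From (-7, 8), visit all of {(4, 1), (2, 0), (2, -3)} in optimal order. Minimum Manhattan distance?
24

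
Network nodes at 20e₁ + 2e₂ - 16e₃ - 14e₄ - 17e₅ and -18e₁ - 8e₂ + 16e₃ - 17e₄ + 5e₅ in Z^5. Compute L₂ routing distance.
55.3263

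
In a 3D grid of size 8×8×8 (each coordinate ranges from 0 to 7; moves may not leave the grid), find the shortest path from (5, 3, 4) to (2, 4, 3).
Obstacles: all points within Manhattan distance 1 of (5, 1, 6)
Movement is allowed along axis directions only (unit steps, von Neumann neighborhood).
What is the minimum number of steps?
5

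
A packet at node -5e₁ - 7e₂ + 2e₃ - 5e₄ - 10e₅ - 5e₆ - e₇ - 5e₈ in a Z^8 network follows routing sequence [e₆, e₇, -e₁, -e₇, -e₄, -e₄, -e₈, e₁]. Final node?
(-5, -7, 2, -7, -10, -4, -1, -6)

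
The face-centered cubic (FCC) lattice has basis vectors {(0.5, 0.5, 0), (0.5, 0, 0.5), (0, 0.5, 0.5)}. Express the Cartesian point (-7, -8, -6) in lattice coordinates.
-9b₁ - 5b₂ - 7b₃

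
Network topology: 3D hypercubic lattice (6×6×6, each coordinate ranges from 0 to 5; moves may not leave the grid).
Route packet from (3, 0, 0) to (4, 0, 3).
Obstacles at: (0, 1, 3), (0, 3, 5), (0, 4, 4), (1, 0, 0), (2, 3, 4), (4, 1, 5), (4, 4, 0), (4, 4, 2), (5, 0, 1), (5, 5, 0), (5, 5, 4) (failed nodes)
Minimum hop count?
4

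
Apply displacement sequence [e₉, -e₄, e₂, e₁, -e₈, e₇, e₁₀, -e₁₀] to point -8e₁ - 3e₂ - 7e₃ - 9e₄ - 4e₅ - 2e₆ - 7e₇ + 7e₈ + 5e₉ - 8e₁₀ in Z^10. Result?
(-7, -2, -7, -10, -4, -2, -6, 6, 6, -8)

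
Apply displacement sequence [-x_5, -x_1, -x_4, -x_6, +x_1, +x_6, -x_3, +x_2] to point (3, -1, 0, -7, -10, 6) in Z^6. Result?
(3, 0, -1, -8, -11, 6)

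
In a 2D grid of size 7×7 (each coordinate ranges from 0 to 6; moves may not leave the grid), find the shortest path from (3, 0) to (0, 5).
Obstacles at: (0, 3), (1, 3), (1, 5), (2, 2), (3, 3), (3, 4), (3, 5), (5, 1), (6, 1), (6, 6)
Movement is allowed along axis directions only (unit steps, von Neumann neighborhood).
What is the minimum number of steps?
12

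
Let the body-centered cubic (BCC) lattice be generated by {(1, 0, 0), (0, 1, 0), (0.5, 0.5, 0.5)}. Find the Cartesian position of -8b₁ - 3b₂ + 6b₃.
(-5, 0, 3)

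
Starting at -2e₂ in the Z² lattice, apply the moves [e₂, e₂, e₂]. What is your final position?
(0, 1)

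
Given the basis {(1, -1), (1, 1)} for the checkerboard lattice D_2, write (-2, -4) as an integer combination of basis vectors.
b₁ - 3b₂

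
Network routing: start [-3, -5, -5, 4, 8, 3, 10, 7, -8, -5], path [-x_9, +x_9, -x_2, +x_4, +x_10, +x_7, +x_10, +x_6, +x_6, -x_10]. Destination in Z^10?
(-3, -6, -5, 5, 8, 5, 11, 7, -8, -4)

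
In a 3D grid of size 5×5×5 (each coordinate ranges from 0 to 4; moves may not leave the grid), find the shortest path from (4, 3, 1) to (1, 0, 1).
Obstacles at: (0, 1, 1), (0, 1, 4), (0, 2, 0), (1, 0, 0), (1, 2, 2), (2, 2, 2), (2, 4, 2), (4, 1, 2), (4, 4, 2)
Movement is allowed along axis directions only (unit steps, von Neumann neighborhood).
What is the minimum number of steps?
6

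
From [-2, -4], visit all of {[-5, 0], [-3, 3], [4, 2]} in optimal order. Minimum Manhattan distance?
20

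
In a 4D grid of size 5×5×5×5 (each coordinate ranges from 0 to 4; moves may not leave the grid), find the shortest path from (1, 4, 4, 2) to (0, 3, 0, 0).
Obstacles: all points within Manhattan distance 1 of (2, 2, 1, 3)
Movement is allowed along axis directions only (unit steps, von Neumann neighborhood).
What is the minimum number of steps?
8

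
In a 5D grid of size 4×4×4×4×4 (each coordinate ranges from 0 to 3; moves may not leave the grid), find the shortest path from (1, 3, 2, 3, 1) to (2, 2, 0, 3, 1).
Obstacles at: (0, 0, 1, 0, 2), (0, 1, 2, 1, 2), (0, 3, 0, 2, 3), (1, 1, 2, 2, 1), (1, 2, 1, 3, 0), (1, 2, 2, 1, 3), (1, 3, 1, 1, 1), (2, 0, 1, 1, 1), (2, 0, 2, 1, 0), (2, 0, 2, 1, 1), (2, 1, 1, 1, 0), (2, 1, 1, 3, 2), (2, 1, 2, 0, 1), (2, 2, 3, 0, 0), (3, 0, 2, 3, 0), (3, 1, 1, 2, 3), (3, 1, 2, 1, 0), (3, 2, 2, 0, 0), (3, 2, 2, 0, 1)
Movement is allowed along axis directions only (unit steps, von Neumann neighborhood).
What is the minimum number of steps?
4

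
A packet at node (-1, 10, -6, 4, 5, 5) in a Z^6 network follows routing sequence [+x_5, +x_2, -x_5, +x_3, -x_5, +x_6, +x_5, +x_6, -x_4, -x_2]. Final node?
(-1, 10, -5, 3, 5, 7)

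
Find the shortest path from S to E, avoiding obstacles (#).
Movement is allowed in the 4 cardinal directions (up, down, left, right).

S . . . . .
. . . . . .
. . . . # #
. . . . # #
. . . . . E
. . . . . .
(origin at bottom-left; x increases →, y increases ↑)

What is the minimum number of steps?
9
(one shortest path: (0, 5) → (1, 5) → (2, 5) → (3, 5) → (3, 4) → (3, 3) → (3, 2) → (3, 1) → (4, 1) → (5, 1))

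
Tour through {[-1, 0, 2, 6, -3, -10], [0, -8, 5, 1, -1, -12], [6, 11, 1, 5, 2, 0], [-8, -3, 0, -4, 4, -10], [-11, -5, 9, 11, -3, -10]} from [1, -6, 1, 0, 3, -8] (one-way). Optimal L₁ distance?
144
(one optimal route: (1, -6, 1, 0, 3, -8) → (0, -8, 5, 1, -1, -12) → (-8, -3, 0, -4, 4, -10) → (-11, -5, 9, 11, -3, -10) → (-1, 0, 2, 6, -3, -10) → (6, 11, 1, 5, 2, 0))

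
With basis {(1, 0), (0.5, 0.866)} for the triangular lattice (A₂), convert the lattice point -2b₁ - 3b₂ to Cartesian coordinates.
(-3.5, -2.598)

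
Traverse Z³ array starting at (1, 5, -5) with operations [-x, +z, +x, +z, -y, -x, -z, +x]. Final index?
(1, 4, -4)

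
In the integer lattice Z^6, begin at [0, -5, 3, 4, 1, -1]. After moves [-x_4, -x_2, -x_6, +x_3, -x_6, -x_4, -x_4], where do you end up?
(0, -6, 4, 1, 1, -3)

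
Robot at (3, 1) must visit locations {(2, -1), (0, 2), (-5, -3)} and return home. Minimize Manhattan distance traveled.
26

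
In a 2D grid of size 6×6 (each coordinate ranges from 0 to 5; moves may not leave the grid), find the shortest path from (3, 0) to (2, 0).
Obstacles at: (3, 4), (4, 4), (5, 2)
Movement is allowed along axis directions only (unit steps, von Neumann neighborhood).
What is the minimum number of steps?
1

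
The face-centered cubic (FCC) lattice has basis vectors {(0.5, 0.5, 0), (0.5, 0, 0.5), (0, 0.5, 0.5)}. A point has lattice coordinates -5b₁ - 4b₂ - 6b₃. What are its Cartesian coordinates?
(-4.5, -5.5, -5)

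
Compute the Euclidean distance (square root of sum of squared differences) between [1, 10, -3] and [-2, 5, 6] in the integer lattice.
10.7238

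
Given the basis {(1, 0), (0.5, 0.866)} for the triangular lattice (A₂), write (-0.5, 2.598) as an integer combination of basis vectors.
-2b₁ + 3b₂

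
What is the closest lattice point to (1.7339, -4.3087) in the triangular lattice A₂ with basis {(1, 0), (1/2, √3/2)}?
(1.5, -4.33)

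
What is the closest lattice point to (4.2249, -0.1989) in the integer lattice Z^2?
(4, 0)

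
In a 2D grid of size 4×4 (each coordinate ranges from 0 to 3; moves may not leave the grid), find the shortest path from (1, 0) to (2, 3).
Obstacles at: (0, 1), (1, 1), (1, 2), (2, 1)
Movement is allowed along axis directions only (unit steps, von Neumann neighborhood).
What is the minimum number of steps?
6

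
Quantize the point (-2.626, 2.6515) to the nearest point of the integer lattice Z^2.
(-3, 3)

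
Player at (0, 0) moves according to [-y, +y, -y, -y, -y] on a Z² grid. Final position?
(0, -3)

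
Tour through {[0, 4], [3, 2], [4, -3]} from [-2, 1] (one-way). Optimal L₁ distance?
16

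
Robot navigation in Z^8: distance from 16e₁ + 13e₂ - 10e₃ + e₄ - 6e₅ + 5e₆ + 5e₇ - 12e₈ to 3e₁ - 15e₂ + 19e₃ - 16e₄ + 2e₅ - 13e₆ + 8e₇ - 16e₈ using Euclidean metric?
49.96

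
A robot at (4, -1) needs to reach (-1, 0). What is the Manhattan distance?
6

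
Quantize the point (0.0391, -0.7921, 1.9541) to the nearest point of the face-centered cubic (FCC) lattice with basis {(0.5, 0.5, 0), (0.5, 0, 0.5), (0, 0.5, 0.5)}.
(0, -1, 2)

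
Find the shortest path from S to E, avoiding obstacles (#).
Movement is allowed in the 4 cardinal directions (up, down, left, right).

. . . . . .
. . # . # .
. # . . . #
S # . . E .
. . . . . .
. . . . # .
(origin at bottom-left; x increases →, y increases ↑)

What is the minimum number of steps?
6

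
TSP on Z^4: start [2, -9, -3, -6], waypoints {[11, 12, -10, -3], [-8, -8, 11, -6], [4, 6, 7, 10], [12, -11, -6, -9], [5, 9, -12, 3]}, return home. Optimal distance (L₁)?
170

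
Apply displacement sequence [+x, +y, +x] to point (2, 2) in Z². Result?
(4, 3)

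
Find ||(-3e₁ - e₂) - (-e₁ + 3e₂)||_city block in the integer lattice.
6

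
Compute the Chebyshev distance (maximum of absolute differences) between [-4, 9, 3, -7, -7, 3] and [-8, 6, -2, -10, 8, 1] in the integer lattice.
15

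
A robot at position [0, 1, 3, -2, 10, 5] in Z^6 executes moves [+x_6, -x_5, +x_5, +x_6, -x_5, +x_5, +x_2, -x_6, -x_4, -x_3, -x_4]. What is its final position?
(0, 2, 2, -4, 10, 6)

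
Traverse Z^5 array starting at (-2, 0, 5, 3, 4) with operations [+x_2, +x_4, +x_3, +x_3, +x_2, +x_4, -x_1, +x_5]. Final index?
(-3, 2, 7, 5, 5)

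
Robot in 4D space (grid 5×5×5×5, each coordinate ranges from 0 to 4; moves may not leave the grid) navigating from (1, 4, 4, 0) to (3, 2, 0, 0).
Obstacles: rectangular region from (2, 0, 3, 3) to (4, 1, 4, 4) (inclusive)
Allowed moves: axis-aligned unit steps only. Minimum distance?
8
(one shortest path: (1, 4, 4, 0) → (2, 4, 4, 0) → (3, 4, 4, 0) → (3, 3, 4, 0) → (3, 2, 4, 0) → (3, 2, 3, 0) → (3, 2, 2, 0) → (3, 2, 1, 0) → (3, 2, 0, 0))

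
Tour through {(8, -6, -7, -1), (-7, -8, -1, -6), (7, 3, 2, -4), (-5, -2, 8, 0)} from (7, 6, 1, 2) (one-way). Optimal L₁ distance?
83
(one optimal route: (7, 6, 1, 2) → (7, 3, 2, -4) → (8, -6, -7, -1) → (-7, -8, -1, -6) → (-5, -2, 8, 0))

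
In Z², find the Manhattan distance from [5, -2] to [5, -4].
2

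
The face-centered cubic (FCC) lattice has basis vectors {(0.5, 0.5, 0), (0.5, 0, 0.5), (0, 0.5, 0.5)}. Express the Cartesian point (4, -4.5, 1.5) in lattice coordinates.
-2b₁ + 10b₂ - 7b₃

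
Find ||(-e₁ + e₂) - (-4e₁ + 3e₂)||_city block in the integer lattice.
5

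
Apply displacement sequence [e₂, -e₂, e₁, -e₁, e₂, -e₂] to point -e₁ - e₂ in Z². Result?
(-1, -1)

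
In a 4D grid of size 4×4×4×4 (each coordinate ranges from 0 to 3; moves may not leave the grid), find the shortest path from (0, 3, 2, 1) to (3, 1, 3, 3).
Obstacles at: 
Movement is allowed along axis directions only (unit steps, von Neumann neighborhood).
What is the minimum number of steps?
8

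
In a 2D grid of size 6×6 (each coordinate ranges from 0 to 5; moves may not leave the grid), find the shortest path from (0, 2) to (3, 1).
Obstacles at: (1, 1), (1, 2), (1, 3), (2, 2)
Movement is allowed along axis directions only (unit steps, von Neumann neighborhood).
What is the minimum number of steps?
6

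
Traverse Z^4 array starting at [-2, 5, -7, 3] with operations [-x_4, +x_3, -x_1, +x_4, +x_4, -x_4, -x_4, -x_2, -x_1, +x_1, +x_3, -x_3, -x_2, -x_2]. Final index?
(-3, 2, -6, 2)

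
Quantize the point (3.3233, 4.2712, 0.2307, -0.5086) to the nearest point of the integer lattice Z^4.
(3, 4, 0, -1)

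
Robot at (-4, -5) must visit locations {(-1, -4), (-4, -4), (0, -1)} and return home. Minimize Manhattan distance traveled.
16
(one optimal route: (-4, -5) → (-1, -4) → (0, -1) → (-4, -4) → (-4, -5))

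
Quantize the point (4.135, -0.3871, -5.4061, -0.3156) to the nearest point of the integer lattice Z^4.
(4, 0, -5, 0)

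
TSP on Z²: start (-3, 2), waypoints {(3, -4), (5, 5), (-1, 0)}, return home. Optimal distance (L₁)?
34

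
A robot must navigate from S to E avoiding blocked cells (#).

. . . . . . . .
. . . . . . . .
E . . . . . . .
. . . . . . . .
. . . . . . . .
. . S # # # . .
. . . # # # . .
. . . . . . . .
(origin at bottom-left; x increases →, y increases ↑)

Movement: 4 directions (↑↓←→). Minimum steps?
5
(one shortest path: (2, 2) → (1, 2) → (0, 2) → (0, 3) → (0, 4) → (0, 5))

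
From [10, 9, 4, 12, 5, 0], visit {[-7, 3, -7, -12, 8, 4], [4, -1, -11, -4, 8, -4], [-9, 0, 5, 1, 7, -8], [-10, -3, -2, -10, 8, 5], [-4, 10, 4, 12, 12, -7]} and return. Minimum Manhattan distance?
204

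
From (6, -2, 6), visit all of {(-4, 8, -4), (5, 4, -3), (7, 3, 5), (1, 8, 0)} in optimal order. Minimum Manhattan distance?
38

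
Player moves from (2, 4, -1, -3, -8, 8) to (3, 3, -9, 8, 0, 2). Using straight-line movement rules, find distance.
16.9411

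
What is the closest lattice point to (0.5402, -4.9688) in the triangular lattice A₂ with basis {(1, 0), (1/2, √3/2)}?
(1, -5.196)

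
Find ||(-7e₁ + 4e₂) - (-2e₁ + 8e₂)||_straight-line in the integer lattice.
6.40312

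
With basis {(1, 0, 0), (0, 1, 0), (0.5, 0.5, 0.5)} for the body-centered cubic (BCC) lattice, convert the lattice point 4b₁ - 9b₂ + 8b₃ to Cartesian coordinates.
(8, -5, 4)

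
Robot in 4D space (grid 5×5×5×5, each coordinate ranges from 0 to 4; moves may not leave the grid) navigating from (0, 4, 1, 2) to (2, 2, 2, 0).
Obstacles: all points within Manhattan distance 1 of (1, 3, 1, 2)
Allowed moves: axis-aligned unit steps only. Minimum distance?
7
(one shortest path: (0, 4, 1, 2) → (0, 4, 2, 2) → (1, 4, 2, 2) → (2, 4, 2, 2) → (2, 3, 2, 2) → (2, 2, 2, 2) → (2, 2, 2, 1) → (2, 2, 2, 0))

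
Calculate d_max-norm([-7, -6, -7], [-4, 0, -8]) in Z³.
6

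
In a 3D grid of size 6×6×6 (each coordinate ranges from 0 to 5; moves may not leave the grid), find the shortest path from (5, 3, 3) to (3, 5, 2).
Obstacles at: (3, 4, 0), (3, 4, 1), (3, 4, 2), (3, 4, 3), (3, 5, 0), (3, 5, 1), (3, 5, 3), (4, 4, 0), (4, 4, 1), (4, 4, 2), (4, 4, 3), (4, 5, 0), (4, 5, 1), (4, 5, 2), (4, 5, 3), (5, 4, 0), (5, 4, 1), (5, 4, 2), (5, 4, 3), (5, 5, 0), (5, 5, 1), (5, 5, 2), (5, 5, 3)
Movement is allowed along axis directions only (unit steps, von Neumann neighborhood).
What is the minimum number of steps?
7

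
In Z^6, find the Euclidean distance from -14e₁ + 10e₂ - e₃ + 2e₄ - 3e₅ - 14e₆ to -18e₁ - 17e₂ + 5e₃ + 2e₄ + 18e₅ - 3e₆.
36.647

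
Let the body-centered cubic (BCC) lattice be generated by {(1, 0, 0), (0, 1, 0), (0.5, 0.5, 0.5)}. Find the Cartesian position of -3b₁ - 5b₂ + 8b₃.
(1, -1, 4)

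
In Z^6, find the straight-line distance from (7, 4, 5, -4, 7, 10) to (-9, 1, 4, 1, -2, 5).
19.9249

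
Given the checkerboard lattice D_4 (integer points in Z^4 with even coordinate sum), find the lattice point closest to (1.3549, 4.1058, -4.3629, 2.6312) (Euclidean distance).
(1, 4, -4, 3)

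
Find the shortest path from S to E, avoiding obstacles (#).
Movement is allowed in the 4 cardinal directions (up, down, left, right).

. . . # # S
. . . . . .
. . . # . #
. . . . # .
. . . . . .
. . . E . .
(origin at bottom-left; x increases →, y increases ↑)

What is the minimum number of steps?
9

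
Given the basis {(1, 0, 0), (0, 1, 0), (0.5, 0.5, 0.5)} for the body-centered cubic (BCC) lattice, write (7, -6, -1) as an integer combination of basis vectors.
8b₁ - 5b₂ - 2b₃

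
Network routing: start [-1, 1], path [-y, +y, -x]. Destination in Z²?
(-2, 1)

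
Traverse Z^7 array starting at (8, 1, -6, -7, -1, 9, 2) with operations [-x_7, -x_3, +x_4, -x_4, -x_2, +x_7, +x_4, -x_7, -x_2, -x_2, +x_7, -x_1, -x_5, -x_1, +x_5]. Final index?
(6, -2, -7, -6, -1, 9, 2)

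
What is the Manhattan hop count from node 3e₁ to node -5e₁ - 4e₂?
12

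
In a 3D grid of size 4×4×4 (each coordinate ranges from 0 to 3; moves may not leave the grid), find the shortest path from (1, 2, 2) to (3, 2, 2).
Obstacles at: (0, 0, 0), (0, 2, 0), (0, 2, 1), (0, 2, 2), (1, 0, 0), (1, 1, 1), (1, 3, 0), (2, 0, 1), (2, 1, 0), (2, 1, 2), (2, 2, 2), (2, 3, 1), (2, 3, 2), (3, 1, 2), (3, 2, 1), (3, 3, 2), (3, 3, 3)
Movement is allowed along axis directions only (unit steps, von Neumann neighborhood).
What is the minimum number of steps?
4
(one shortest path: (1, 2, 2) → (1, 2, 3) → (2, 2, 3) → (3, 2, 3) → (3, 2, 2))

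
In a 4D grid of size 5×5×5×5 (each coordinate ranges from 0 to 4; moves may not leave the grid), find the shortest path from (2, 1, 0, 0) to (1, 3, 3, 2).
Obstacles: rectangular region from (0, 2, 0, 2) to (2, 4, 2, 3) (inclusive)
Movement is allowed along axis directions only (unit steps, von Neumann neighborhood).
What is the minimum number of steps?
8
(one shortest path: (2, 1, 0, 0) → (1, 1, 0, 0) → (1, 2, 0, 0) → (1, 3, 0, 0) → (1, 3, 1, 0) → (1, 3, 2, 0) → (1, 3, 3, 0) → (1, 3, 3, 1) → (1, 3, 3, 2))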